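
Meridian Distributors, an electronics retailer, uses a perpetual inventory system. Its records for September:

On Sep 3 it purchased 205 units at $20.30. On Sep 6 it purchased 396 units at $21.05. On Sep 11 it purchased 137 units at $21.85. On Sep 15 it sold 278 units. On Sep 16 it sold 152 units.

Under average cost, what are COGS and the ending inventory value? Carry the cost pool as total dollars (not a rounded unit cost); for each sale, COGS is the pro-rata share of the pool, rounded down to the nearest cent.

After Sep 3: 205 on hand, pool $4,161.50 (≈ $20.3000 each)
After Sep 6: 601 on hand, pool $12,497.30 (≈ $20.7942 each)
After Sep 11: 738 on hand, pool $15,490.75 (≈ $20.9902 each)
Sep 15, sell 278: 278/738 × $15,490.75 → $5,835.26
Sep 16, sell 152: 152/460 × $9,655.49 → $3,190.50
Total COGS = $5,835.26 + $3,190.50 = $9,025.76
Ending inventory (cost pool remaining) = $6,464.99

COGS = $9,025.76; ending inventory = $6,464.99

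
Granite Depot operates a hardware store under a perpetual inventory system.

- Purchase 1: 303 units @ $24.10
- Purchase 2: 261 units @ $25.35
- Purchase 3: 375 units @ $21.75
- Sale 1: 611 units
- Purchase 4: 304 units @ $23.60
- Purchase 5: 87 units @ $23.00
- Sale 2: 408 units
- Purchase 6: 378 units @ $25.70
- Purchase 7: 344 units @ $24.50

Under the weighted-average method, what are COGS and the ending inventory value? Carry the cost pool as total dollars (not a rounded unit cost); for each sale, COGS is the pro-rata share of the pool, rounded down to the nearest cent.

COGS = $23,946.19; ending inventory = $25,446.71

After Purchase 1: 303 on hand, pool $7,302.30 (≈ $24.1000 each)
After Purchase 2: 564 on hand, pool $13,918.65 (≈ $24.6785 each)
After Purchase 3: 939 on hand, pool $22,074.90 (≈ $23.5089 each)
Sale 1, sell 611: 611/939 × $22,074.90 → $14,363.96
After Purchase 4: 632 on hand, pool $14,885.34 (≈ $23.5528 each)
After Purchase 5: 719 on hand, pool $16,886.34 (≈ $23.4859 each)
Sale 2, sell 408: 408/719 × $16,886.34 → $9,582.23
After Purchase 6: 689 on hand, pool $17,018.71 (≈ $24.7006 each)
After Purchase 7: 1033 on hand, pool $25,446.71 (≈ $24.6338 each)
Total COGS = $14,363.96 + $9,582.23 = $23,946.19
Ending inventory (cost pool remaining) = $25,446.71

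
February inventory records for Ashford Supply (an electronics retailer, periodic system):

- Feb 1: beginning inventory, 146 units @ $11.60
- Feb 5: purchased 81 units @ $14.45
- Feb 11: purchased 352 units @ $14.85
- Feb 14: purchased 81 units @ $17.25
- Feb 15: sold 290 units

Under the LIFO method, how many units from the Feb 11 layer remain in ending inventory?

143

Feb 15, 290 sold [LIFO — newest first]: 81 @ $17.25 + 209 @ $14.85 = $4,500.90
Ending inventory: 146 @ $11.60 + 81 @ $14.45 + 143 @ $14.85 = $4,987.60
Check: goods available $9,488.50 = COGS $4,500.90 + ending $4,987.60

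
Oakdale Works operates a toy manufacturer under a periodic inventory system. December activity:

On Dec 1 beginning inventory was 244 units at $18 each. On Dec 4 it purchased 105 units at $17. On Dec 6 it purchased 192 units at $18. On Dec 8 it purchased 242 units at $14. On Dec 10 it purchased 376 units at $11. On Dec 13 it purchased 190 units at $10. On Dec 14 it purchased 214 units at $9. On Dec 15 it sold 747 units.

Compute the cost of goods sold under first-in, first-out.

Dec 15, 747 sold [FIFO — oldest first]: 244 @ $18 + 105 @ $17 + 192 @ $18 + 206 @ $14 = $12,517
Ending inventory: 36 @ $14 + 376 @ $11 + 190 @ $10 + 214 @ $9 = $8,466

COGS = $12,517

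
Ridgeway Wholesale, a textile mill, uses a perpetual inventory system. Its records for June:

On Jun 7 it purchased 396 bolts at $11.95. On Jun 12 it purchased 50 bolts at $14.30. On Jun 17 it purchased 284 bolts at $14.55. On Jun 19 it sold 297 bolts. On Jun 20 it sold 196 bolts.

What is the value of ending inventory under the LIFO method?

Ending inventory = $2,832.15

Jun 19, 297 sold [LIFO — newest first]: 284 @ $14.55 + 13 @ $14.30 = $4,318.10
Jun 20, 196 sold [LIFO — newest first]: 37 @ $14.30 + 159 @ $11.95 = $2,429.15
Total COGS = $4,318.10 + $2,429.15 = $6,747.25
Ending inventory: 237 @ $11.95 = $2,832.15
Check: goods available $9,579.40 = COGS $6,747.25 + ending $2,832.15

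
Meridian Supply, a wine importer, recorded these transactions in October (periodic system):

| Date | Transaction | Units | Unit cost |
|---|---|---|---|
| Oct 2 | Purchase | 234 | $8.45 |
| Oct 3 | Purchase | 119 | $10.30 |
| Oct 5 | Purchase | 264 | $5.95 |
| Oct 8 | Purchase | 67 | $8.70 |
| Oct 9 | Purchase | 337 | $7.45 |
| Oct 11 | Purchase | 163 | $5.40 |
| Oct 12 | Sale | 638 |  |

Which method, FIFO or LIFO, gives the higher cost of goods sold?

FIFO

FIFO COGS: 234 @ $8.45 + 119 @ $10.30 + 264 @ $5.95 + 21 @ $8.70 = $4,956.50
LIFO COGS: 163 @ $5.40 + 337 @ $7.45 + 67 @ $8.70 + 71 @ $5.95 = $4,396.20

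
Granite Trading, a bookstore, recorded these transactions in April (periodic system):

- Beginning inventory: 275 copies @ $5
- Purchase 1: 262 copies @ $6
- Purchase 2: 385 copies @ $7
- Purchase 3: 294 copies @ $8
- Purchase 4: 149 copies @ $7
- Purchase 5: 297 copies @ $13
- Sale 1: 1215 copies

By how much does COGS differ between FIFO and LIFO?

FIFO COGS: 275 @ $5 + 262 @ $6 + 385 @ $7 + 293 @ $8 = $7,986
LIFO COGS: 297 @ $13 + 149 @ $7 + 294 @ $8 + 385 @ $7 + 90 @ $6 = $10,491
Difference = |$7,986 − $10,491| = $2,505

$2,505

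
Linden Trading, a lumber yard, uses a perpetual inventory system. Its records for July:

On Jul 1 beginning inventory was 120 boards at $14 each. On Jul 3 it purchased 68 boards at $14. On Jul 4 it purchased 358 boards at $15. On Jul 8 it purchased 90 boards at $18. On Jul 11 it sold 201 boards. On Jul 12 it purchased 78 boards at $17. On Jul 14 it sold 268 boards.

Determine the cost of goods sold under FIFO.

COGS = $6,847

Jul 11, 201 sold [FIFO — oldest first]: 120 @ $14 + 68 @ $14 + 13 @ $15 = $2,827
Jul 14, 268 sold [FIFO — oldest first]: 268 @ $15 = $4,020
Total COGS = $2,827 + $4,020 = $6,847
Ending inventory: 77 @ $15 + 90 @ $18 + 78 @ $17 = $4,101
Check: goods available $10,948 = COGS $6,847 + ending $4,101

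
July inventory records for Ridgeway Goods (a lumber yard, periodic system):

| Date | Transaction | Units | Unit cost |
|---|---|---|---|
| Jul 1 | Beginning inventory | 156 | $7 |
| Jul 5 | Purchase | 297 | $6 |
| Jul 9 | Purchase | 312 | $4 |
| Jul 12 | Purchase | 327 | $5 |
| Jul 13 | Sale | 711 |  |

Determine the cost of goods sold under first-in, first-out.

COGS = $3,906

Jul 13, 711 sold [FIFO — oldest first]: 156 @ $7 + 297 @ $6 + 258 @ $4 = $3,906
Ending inventory: 54 @ $4 + 327 @ $5 = $1,851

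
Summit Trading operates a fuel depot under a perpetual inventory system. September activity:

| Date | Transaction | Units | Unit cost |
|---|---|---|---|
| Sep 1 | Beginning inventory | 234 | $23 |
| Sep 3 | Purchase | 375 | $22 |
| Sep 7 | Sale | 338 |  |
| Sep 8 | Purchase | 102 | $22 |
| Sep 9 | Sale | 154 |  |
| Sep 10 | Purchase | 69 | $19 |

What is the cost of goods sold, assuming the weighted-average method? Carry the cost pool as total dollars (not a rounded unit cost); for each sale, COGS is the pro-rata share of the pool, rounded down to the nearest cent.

After Sep 1: 234 on hand, pool $5,382.00 (≈ $23.0000 each)
After Sep 3: 609 on hand, pool $13,632.00 (≈ $22.3842 each)
Sep 7, sell 338: 338/609 × $13,632.00 → $7,565.87
After Sep 8: 373 on hand, pool $8,310.13 (≈ $22.2792 each)
Sep 9, sell 154: 154/373 × $8,310.13 → $3,430.99
After Sep 10: 288 on hand, pool $6,190.14 (≈ $21.4935 each)
Total COGS = $7,565.87 + $3,430.99 = $10,996.86
Ending inventory (cost pool remaining) = $6,190.14

COGS = $10,996.86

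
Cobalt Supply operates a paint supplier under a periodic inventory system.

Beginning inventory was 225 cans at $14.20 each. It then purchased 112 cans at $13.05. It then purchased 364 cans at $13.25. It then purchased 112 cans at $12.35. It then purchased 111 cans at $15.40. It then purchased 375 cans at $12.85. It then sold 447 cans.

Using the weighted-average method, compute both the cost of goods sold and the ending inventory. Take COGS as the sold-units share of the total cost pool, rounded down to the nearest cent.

COGS = $5,984.41; ending inventory = $11,406.54

Sale 1, sell 447: 447/1299 × $17,390.95 → $5,984.41
Ending inventory (cost pool remaining) = $11,406.54
Check: goods available $17,390.95 = COGS $5,984.41 + ending $11,406.54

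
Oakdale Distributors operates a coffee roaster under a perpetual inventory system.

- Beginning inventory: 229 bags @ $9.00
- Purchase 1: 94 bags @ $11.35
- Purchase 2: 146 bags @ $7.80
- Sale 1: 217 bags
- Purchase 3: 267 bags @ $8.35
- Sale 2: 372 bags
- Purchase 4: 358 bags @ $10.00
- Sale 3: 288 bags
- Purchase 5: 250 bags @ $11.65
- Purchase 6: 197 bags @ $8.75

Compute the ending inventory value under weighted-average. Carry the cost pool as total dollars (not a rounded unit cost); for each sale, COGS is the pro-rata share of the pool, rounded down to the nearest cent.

Ending inventory = $6,724.96

After Beginning: 229 on hand, pool $2,061.00 (≈ $9.0000 each)
After Purchase 1: 323 on hand, pool $3,127.90 (≈ $9.6839 each)
After Purchase 2: 469 on hand, pool $4,266.70 (≈ $9.0974 each)
Sale 1, sell 217: 217/469 × $4,266.70 → $1,974.14
After Purchase 3: 519 on hand, pool $4,522.01 (≈ $8.7129 each)
Sale 2, sell 372: 372/519 × $4,522.01 → $3,241.20
After Purchase 4: 505 on hand, pool $4,860.81 (≈ $9.6254 each)
Sale 3, sell 288: 288/505 × $4,860.81 → $2,772.10
After Purchase 5: 467 on hand, pool $5,001.21 (≈ $10.7092 each)
After Purchase 6: 664 on hand, pool $6,724.96 (≈ $10.1280 each)
Total COGS = $1,974.14 + $3,241.20 + $2,772.10 = $7,987.44
Ending inventory (cost pool remaining) = $6,724.96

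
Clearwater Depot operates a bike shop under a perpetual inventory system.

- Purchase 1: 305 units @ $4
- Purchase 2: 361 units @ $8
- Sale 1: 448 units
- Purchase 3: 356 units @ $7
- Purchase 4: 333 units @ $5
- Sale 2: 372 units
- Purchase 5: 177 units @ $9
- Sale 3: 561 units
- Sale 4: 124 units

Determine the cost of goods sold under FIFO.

Sale 1 (448) [FIFO — oldest first]: 305 @ $4 + 143 @ $8 = $2,364
Sale 2 (372) [FIFO — oldest first]: 218 @ $8 + 154 @ $7 = $2,822
Sale 3 (561) [FIFO — oldest first]: 202 @ $7 + 333 @ $5 + 26 @ $9 = $3,313
Sale 4 (124) [FIFO — oldest first]: 124 @ $9 = $1,116
Total COGS = $2,364 + $2,822 + $3,313 + $1,116 = $9,615
Ending inventory: 27 @ $9 = $243

COGS = $9,615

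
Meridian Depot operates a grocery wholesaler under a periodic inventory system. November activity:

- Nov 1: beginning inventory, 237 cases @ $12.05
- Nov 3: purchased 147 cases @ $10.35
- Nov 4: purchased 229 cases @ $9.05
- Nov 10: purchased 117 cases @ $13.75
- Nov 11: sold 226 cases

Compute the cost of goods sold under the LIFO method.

Nov 11, 226 sold [LIFO — newest first]: 117 @ $13.75 + 109 @ $9.05 = $2,595.20
Ending inventory: 237 @ $12.05 + 147 @ $10.35 + 120 @ $9.05 = $5,463.30

COGS = $2,595.20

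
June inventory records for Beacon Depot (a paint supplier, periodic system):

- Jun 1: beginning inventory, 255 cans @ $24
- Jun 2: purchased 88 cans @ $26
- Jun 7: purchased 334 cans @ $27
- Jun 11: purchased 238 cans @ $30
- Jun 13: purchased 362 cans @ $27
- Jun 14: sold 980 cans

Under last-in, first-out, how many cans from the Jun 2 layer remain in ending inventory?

42

Jun 14, 980 sold [LIFO — newest first]: 362 @ $27 + 238 @ $30 + 334 @ $27 + 46 @ $26 = $27,128
Ending inventory: 255 @ $24 + 42 @ $26 = $7,212
Check: goods available $34,340 = COGS $27,128 + ending $7,212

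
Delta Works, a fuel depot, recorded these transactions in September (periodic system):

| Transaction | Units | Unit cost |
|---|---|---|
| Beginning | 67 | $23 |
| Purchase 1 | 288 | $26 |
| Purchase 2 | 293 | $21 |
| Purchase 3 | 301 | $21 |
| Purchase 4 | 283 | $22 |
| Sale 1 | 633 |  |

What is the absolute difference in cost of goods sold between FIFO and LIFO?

FIFO COGS: 67 @ $23 + 288 @ $26 + 278 @ $21 = $14,867
LIFO COGS: 283 @ $22 + 301 @ $21 + 49 @ $21 = $13,576
Difference = |$14,867 − $13,576| = $1,291

$1,291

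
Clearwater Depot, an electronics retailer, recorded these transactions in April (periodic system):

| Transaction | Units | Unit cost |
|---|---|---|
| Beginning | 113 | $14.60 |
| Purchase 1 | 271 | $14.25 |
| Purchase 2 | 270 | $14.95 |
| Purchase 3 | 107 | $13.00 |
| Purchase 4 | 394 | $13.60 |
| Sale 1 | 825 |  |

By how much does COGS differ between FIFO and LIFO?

FIFO COGS: 113 @ $14.60 + 271 @ $14.25 + 270 @ $14.95 + 107 @ $13.00 + 64 @ $13.60 = $11,809.45
LIFO COGS: 394 @ $13.60 + 107 @ $13.00 + 270 @ $14.95 + 54 @ $14.25 = $11,555.40
Difference = |$11,809.45 − $11,555.40| = $254.05

$254.05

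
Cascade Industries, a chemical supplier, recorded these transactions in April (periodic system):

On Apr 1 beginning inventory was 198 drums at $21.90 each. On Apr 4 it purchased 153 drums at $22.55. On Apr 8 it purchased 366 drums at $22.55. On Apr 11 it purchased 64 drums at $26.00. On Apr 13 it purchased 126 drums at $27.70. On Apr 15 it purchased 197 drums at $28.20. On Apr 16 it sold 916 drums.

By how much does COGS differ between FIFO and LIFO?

$1,184.40

FIFO COGS: 198 @ $21.90 + 153 @ $22.55 + 366 @ $22.55 + 64 @ $26.00 + 126 @ $27.70 + 9 @ $28.20 = $21,447.65
LIFO COGS: 197 @ $28.20 + 126 @ $27.70 + 64 @ $26.00 + 366 @ $22.55 + 153 @ $22.55 + 10 @ $21.90 = $22,632.05
Difference = |$21,447.65 − $22,632.05| = $1,184.40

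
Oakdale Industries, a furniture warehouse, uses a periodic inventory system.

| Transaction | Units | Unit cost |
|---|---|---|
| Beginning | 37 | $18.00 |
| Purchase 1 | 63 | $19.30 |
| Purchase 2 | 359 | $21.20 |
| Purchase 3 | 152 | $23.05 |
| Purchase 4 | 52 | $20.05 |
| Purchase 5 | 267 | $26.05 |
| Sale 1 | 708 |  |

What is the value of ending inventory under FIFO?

Ending inventory = $5,783.10

Sale 1 (708) [FIFO — oldest first]: 37 @ $18.00 + 63 @ $19.30 + 359 @ $21.20 + 152 @ $23.05 + 52 @ $20.05 + 45 @ $26.05 = $15,211.15
Ending inventory: 222 @ $26.05 = $5,783.10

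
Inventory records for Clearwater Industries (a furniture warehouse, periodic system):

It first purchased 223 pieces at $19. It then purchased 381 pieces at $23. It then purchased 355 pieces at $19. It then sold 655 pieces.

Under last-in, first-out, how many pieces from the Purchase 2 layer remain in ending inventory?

Sale 1 (655) [LIFO — newest first]: 355 @ $19 + 300 @ $23 = $13,645
Ending inventory: 223 @ $19 + 81 @ $23 = $6,100
Check: goods available $19,745 = COGS $13,645 + ending $6,100

81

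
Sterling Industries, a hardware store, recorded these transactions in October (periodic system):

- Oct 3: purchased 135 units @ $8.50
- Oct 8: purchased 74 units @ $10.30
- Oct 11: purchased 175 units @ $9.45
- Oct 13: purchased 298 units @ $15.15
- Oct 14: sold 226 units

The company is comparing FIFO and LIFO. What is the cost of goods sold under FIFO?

FIFO COGS: 135 @ $8.50 + 74 @ $10.30 + 17 @ $9.45 = $2,070.35
LIFO COGS: 226 @ $15.15 = $3,423.90

COGS = $2,070.35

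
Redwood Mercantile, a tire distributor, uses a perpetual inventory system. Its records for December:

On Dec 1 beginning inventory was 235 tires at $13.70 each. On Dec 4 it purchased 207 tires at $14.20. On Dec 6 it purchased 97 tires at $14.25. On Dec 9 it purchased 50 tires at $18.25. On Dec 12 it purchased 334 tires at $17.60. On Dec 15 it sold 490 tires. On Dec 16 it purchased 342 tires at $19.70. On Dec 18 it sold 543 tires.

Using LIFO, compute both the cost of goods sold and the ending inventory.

Dec 15, 490 sold [LIFO — newest first]: 334 @ $17.60 + 50 @ $18.25 + 97 @ $14.25 + 9 @ $14.20 = $8,300.95
Dec 18, 543 sold [LIFO — newest first]: 342 @ $19.70 + 198 @ $14.20 + 3 @ $13.70 = $9,590.10
Total COGS = $8,300.95 + $9,590.10 = $17,891.05
Ending inventory: 232 @ $13.70 = $3,178.40
Check: goods available $21,069.45 = COGS $17,891.05 + ending $3,178.40

COGS = $17,891.05; ending inventory = $3,178.40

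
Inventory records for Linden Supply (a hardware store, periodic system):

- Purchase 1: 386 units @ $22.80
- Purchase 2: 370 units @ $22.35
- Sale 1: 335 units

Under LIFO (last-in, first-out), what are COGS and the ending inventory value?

COGS = $7,487.25; ending inventory = $9,583.05

Sale 1 (335) [LIFO — newest first]: 335 @ $22.35 = $7,487.25
Ending inventory: 386 @ $22.80 + 35 @ $22.35 = $9,583.05
Check: goods available $17,070.30 = COGS $7,487.25 + ending $9,583.05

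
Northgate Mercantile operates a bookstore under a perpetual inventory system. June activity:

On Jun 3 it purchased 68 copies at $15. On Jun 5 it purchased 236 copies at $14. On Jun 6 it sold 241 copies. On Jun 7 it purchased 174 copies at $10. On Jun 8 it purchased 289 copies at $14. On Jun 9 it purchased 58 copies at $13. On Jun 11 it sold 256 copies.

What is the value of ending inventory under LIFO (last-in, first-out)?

Ending inventory = $3,959

Jun 6, 241 sold [LIFO — newest first]: 236 @ $14 + 5 @ $15 = $3,379
Jun 11, 256 sold [LIFO — newest first]: 58 @ $13 + 198 @ $14 = $3,526
Total COGS = $3,379 + $3,526 = $6,905
Ending inventory: 63 @ $15 + 174 @ $10 + 91 @ $14 = $3,959
Check: goods available $10,864 = COGS $6,905 + ending $3,959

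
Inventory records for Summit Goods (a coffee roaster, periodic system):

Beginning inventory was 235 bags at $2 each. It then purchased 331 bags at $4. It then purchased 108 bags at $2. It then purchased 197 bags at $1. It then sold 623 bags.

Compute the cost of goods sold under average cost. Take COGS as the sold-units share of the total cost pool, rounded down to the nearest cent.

Sale 1, sell 623: 623/871 × $2,207.00 → $1,578.60
Ending inventory (cost pool remaining) = $628.40
Check: goods available $2,207.00 = COGS $1,578.60 + ending $628.40

COGS = $1,578.60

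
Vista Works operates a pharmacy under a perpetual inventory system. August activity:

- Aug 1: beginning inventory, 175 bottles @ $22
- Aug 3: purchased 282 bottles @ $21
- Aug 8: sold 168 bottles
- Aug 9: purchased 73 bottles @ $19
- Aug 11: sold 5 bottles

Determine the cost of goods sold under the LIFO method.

COGS = $3,623

Aug 8, 168 sold [LIFO — newest first]: 168 @ $21 = $3,528
Aug 11, 5 sold [LIFO — newest first]: 5 @ $19 = $95
Total COGS = $3,528 + $95 = $3,623
Ending inventory: 175 @ $22 + 114 @ $21 + 68 @ $19 = $7,536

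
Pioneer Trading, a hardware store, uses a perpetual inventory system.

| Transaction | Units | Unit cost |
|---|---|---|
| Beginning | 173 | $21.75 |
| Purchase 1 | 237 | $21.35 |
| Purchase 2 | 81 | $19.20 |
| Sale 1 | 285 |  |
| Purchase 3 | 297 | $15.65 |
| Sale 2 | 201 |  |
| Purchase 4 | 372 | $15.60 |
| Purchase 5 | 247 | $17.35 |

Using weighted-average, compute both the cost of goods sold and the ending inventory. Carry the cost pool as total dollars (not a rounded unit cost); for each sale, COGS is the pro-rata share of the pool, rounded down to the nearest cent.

After Beginning: 173 on hand, pool $3,762.75 (≈ $21.7500 each)
After Purchase 1: 410 on hand, pool $8,822.70 (≈ $21.5188 each)
After Purchase 2: 491 on hand, pool $10,377.90 (≈ $21.1363 each)
Sale 1, sell 285: 285/491 × $10,377.90 → $6,023.83
After Purchase 3: 503 on hand, pool $9,002.12 (≈ $17.8969 each)
Sale 2, sell 201: 201/503 × $9,002.12 → $3,597.26
After Purchase 4: 674 on hand, pool $11,208.06 (≈ $16.6292 each)
After Purchase 5: 921 on hand, pool $15,493.51 (≈ $16.8225 each)
Total COGS = $6,023.83 + $3,597.26 = $9,621.09
Ending inventory (cost pool remaining) = $15,493.51

COGS = $9,621.09; ending inventory = $15,493.51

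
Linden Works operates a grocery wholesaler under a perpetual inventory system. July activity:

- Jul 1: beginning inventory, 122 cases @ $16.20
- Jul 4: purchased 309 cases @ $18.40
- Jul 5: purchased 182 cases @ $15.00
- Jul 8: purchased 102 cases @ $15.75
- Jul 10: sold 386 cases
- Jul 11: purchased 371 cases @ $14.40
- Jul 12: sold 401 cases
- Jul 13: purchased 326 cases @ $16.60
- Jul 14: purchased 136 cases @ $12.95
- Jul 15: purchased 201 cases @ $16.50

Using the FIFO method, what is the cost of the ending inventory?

Jul 10, 386 sold [FIFO — oldest first]: 122 @ $16.20 + 264 @ $18.40 = $6,834.00
Jul 12, 401 sold [FIFO — oldest first]: 45 @ $18.40 + 182 @ $15.00 + 102 @ $15.75 + 72 @ $14.40 = $6,201.30
Total COGS = $6,834.00 + $6,201.30 = $13,035.30
Ending inventory: 299 @ $14.40 + 326 @ $16.60 + 136 @ $12.95 + 201 @ $16.50 = $14,794.90

Ending inventory = $14,794.90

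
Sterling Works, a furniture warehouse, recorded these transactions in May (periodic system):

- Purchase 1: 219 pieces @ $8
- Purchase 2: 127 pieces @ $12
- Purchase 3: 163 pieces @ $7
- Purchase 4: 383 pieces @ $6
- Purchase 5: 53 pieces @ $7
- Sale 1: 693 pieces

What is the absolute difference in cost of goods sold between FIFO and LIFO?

FIFO COGS: 219 @ $8 + 127 @ $12 + 163 @ $7 + 184 @ $6 = $5,521
LIFO COGS: 53 @ $7 + 383 @ $6 + 163 @ $7 + 94 @ $12 = $4,938
Difference = |$5,521 − $4,938| = $583

$583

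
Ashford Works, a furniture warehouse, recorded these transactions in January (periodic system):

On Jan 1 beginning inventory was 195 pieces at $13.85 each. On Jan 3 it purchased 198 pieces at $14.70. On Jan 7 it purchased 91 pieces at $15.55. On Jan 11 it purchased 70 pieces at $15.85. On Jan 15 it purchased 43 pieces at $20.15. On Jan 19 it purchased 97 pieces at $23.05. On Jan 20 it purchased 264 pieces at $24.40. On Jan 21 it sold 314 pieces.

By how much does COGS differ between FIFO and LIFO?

$3,144.05

FIFO COGS: 195 @ $13.85 + 119 @ $14.70 = $4,450.05
LIFO COGS: 264 @ $24.40 + 50 @ $23.05 = $7,594.10
Difference = |$4,450.05 − $7,594.10| = $3,144.05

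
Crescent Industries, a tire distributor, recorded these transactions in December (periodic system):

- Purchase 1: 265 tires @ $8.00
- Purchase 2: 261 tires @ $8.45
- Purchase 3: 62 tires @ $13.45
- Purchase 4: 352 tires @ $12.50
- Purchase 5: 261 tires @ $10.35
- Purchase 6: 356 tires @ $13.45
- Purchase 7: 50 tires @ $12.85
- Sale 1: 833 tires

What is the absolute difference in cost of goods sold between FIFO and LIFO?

$1,985.20

FIFO COGS: 265 @ $8.00 + 261 @ $8.45 + 62 @ $13.45 + 245 @ $12.50 = $8,221.85
LIFO COGS: 50 @ $12.85 + 356 @ $13.45 + 261 @ $10.35 + 166 @ $12.50 = $10,207.05
Difference = |$8,221.85 − $10,207.05| = $1,985.20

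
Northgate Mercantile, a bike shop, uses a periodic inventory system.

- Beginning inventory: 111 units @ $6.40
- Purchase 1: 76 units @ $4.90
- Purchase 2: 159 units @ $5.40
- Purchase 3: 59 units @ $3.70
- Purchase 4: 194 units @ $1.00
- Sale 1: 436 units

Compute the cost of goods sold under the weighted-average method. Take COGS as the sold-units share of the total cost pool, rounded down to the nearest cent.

COGS = $1,713.21

Sale 1, sell 436: 436/599 × $2,353.70 → $1,713.21
Ending inventory (cost pool remaining) = $640.49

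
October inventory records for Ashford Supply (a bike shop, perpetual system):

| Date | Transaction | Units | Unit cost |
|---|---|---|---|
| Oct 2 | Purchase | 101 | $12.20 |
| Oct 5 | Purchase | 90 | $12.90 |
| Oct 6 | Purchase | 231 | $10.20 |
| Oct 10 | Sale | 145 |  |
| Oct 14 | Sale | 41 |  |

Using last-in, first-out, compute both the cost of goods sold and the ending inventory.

COGS = $1,897.20; ending inventory = $2,852.20

Oct 10, 145 sold [LIFO — newest first]: 145 @ $10.20 = $1,479.00
Oct 14, 41 sold [LIFO — newest first]: 41 @ $10.20 = $418.20
Total COGS = $1,479.00 + $418.20 = $1,897.20
Ending inventory: 101 @ $12.20 + 90 @ $12.90 + 45 @ $10.20 = $2,852.20
Check: goods available $4,749.40 = COGS $1,897.20 + ending $2,852.20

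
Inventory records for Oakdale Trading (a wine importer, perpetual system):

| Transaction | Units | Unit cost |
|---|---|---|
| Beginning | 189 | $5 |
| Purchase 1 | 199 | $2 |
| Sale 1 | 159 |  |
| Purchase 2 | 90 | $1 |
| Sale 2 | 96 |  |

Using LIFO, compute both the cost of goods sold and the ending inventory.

COGS = $420; ending inventory = $1,013

Sale 1 (159) [LIFO — newest first]: 159 @ $2 = $318
Sale 2 (96) [LIFO — newest first]: 90 @ $1 + 6 @ $2 = $102
Total COGS = $318 + $102 = $420
Ending inventory: 189 @ $5 + 34 @ $2 = $1,013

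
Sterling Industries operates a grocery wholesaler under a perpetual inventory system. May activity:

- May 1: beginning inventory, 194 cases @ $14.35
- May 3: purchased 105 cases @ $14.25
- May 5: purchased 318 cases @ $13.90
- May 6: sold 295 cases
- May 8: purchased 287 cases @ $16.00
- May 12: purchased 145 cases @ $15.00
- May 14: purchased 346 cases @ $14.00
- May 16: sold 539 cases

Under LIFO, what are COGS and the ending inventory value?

COGS = $11,887.50; ending inventory = $8,423.85

May 6, 295 sold [LIFO — newest first]: 295 @ $13.90 = $4,100.50
May 16, 539 sold [LIFO — newest first]: 346 @ $14.00 + 145 @ $15.00 + 48 @ $16.00 = $7,787.00
Total COGS = $4,100.50 + $7,787.00 = $11,887.50
Ending inventory: 194 @ $14.35 + 105 @ $14.25 + 23 @ $13.90 + 239 @ $16.00 = $8,423.85
Check: goods available $20,311.35 = COGS $11,887.50 + ending $8,423.85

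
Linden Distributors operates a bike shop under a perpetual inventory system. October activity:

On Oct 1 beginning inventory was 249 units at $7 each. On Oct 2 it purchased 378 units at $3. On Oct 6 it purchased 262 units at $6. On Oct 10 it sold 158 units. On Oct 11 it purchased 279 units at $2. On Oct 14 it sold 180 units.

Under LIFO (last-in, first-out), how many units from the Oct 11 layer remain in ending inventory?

99

Oct 10, 158 sold [LIFO — newest first]: 158 @ $6 = $948
Oct 14, 180 sold [LIFO — newest first]: 180 @ $2 = $360
Total COGS = $948 + $360 = $1,308
Ending inventory: 249 @ $7 + 378 @ $3 + 104 @ $6 + 99 @ $2 = $3,699
Check: goods available $5,007 = COGS $1,308 + ending $3,699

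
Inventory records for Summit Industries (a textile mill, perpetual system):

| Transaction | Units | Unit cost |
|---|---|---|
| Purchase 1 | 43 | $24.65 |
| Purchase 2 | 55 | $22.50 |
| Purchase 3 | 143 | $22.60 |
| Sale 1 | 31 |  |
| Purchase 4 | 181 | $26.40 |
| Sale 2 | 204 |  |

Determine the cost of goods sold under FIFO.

Sale 1 (31) [FIFO — oldest first]: 31 @ $24.65 = $764.15
Sale 2 (204) [FIFO — oldest first]: 12 @ $24.65 + 55 @ $22.50 + 137 @ $22.60 = $4,629.50
Total COGS = $764.15 + $4,629.50 = $5,393.65
Ending inventory: 6 @ $22.60 + 181 @ $26.40 = $4,914.00

COGS = $5,393.65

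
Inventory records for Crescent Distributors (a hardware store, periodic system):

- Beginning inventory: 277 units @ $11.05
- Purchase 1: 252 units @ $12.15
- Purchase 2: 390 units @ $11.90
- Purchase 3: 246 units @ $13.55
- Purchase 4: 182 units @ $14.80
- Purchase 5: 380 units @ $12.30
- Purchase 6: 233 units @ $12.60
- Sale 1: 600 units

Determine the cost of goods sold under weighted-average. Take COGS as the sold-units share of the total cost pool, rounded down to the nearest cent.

Sale 1, sell 600: 600/1960 × $24,400.35 → $7,469.49
Ending inventory (cost pool remaining) = $16,930.86
Check: goods available $24,400.35 = COGS $7,469.49 + ending $16,930.86

COGS = $7,469.49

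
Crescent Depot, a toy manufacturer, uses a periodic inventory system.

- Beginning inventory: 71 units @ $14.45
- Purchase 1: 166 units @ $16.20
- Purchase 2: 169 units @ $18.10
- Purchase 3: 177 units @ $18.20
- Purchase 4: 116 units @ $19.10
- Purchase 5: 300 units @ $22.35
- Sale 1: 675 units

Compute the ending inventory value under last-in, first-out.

Ending inventory = $5,289.85

Sale 1 (675) [LIFO — newest first]: 300 @ $22.35 + 116 @ $19.10 + 177 @ $18.20 + 82 @ $18.10 = $13,626.20
Ending inventory: 71 @ $14.45 + 166 @ $16.20 + 87 @ $18.10 = $5,289.85
Check: goods available $18,916.05 = COGS $13,626.20 + ending $5,289.85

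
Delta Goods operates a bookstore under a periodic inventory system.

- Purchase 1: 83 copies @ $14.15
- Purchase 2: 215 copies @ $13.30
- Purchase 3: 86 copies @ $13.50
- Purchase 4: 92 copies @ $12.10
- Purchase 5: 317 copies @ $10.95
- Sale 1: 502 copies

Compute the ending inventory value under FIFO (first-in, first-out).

Sale 1 (502) [FIFO — oldest first]: 83 @ $14.15 + 215 @ $13.30 + 86 @ $13.50 + 92 @ $12.10 + 26 @ $10.95 = $6,592.85
Ending inventory: 291 @ $10.95 = $3,186.45

Ending inventory = $3,186.45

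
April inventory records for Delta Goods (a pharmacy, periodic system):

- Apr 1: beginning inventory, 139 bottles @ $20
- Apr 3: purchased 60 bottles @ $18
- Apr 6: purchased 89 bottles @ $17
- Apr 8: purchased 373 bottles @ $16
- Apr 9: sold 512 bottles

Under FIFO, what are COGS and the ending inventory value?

Apr 9, 512 sold [FIFO — oldest first]: 139 @ $20 + 60 @ $18 + 89 @ $17 + 224 @ $16 = $8,957
Ending inventory: 149 @ $16 = $2,384
Check: goods available $11,341 = COGS $8,957 + ending $2,384

COGS = $8,957; ending inventory = $2,384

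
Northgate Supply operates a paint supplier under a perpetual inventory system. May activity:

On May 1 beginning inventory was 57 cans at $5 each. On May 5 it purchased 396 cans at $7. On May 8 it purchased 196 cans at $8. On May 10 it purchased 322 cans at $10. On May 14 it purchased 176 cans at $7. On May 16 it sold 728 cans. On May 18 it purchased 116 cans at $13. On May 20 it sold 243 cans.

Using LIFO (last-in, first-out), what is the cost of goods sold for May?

May 16, 728 sold [LIFO — newest first]: 176 @ $7 + 322 @ $10 + 196 @ $8 + 34 @ $7 = $6,258
May 20, 243 sold [LIFO — newest first]: 116 @ $13 + 127 @ $7 = $2,397
Total COGS = $6,258 + $2,397 = $8,655
Ending inventory: 57 @ $5 + 235 @ $7 = $1,930
Check: goods available $10,585 = COGS $8,655 + ending $1,930

COGS = $8,655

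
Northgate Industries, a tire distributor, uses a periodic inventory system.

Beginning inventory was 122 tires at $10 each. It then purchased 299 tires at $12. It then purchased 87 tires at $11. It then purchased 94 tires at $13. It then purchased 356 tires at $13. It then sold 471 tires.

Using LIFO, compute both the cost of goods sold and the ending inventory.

COGS = $6,081; ending inventory = $5,534

Sale 1 (471) [LIFO — newest first]: 356 @ $13 + 94 @ $13 + 21 @ $11 = $6,081
Ending inventory: 122 @ $10 + 299 @ $12 + 66 @ $11 = $5,534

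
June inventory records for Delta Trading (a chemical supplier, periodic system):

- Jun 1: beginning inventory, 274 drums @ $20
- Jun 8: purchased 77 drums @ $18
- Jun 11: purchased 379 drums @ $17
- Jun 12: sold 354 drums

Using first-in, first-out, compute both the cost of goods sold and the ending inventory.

COGS = $6,917; ending inventory = $6,392

Jun 12, 354 sold [FIFO — oldest first]: 274 @ $20 + 77 @ $18 + 3 @ $17 = $6,917
Ending inventory: 376 @ $17 = $6,392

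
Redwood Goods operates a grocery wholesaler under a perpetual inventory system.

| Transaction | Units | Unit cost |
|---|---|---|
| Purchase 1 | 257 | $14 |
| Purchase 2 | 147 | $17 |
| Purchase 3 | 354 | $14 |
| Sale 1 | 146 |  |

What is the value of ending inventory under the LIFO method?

Ending inventory = $9,009

Sale 1 (146) [LIFO — newest first]: 146 @ $14 = $2,044
Ending inventory: 257 @ $14 + 147 @ $17 + 208 @ $14 = $9,009
Check: goods available $11,053 = COGS $2,044 + ending $9,009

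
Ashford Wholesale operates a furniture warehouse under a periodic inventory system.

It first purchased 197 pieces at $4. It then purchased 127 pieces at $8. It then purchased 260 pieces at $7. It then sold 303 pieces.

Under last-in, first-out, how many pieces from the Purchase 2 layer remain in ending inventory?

84

Sale 1 (303) [LIFO — newest first]: 260 @ $7 + 43 @ $8 = $2,164
Ending inventory: 197 @ $4 + 84 @ $8 = $1,460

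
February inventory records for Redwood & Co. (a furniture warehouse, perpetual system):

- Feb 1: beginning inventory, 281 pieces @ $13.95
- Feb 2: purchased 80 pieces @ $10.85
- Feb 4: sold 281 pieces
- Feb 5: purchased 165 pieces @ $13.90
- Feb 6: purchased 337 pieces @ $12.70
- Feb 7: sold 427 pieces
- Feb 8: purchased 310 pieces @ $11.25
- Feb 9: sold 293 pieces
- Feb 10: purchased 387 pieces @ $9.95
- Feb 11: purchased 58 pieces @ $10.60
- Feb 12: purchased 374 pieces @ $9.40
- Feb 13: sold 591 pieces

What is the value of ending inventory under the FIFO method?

Ending inventory = $3,791.20

Feb 4, 281 sold [FIFO — oldest first]: 281 @ $13.95 = $3,919.95
Feb 7, 427 sold [FIFO — oldest first]: 80 @ $10.85 + 165 @ $13.90 + 182 @ $12.70 = $5,472.90
Feb 9, 293 sold [FIFO — oldest first]: 155 @ $12.70 + 138 @ $11.25 = $3,521.00
Feb 13, 591 sold [FIFO — oldest first]: 172 @ $11.25 + 387 @ $9.95 + 32 @ $10.60 = $6,124.85
Total COGS = $3,919.95 + $5,472.90 + $3,521.00 + $6,124.85 = $19,038.70
Ending inventory: 26 @ $10.60 + 374 @ $9.40 = $3,791.20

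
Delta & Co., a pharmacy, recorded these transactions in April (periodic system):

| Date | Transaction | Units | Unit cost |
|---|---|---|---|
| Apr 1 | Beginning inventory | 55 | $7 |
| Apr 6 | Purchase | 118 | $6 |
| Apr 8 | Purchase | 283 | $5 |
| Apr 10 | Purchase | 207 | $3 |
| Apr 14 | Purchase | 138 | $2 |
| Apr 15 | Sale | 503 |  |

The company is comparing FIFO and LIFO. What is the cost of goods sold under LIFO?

FIFO COGS: 55 @ $7 + 118 @ $6 + 283 @ $5 + 47 @ $3 = $2,649
LIFO COGS: 138 @ $2 + 207 @ $3 + 158 @ $5 = $1,687

COGS = $1,687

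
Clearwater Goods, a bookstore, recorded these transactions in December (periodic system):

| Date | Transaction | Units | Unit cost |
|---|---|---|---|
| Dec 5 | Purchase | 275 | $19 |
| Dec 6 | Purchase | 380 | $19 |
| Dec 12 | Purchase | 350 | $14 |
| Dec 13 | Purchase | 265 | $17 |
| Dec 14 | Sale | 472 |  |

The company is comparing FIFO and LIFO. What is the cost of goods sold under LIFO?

FIFO COGS: 275 @ $19 + 197 @ $19 = $8,968
LIFO COGS: 265 @ $17 + 207 @ $14 = $7,403

COGS = $7,403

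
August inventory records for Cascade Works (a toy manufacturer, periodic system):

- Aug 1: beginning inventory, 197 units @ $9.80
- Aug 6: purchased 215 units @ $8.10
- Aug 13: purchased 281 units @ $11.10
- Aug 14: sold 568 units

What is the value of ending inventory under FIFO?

Aug 14, 568 sold [FIFO — oldest first]: 197 @ $9.80 + 215 @ $8.10 + 156 @ $11.10 = $5,403.70
Ending inventory: 125 @ $11.10 = $1,387.50
Check: goods available $6,791.20 = COGS $5,403.70 + ending $1,387.50

Ending inventory = $1,387.50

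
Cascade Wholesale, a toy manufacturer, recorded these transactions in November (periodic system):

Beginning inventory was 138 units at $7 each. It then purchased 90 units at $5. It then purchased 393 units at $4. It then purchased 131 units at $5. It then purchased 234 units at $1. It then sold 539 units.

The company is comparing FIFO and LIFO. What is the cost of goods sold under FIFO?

FIFO COGS: 138 @ $7 + 90 @ $5 + 311 @ $4 = $2,660
LIFO COGS: 234 @ $1 + 131 @ $5 + 174 @ $4 = $1,585

COGS = $2,660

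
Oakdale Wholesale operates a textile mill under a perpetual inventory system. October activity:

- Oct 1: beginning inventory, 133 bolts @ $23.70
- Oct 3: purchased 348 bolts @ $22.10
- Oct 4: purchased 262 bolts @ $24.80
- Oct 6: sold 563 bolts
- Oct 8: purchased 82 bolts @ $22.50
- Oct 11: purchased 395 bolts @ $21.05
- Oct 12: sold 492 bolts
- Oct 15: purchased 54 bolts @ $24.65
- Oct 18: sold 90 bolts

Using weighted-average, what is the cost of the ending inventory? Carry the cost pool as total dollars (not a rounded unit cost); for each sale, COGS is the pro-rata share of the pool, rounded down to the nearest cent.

After Oct 1: 133 on hand, pool $3,152.10 (≈ $23.7000 each)
After Oct 3: 481 on hand, pool $10,842.90 (≈ $22.5424 each)
After Oct 4: 743 on hand, pool $17,340.50 (≈ $23.3385 each)
Oct 6, sell 563: 563/743 × $17,340.50 → $13,139.57
After Oct 8: 262 on hand, pool $6,045.93 (≈ $23.0761 each)
After Oct 11: 657 on hand, pool $14,360.68 (≈ $21.8580 each)
Oct 12, sell 492: 492/657 × $14,360.68 → $10,754.11
After Oct 15: 219 on hand, pool $4,937.67 (≈ $22.5464 each)
Oct 18, sell 90: 90/219 × $4,937.67 → $2,029.17
Total COGS = $13,139.57 + $10,754.11 + $2,029.17 = $25,922.85
Ending inventory (cost pool remaining) = $2,908.50

Ending inventory = $2,908.50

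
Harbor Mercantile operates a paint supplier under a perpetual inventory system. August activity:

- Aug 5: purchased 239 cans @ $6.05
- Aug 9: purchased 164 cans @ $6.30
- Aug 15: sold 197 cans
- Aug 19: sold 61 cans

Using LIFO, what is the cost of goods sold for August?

COGS = $1,601.90

Aug 15, 197 sold [LIFO — newest first]: 164 @ $6.30 + 33 @ $6.05 = $1,232.85
Aug 19, 61 sold [LIFO — newest first]: 61 @ $6.05 = $369.05
Total COGS = $1,232.85 + $369.05 = $1,601.90
Ending inventory: 145 @ $6.05 = $877.25
Check: goods available $2,479.15 = COGS $1,601.90 + ending $877.25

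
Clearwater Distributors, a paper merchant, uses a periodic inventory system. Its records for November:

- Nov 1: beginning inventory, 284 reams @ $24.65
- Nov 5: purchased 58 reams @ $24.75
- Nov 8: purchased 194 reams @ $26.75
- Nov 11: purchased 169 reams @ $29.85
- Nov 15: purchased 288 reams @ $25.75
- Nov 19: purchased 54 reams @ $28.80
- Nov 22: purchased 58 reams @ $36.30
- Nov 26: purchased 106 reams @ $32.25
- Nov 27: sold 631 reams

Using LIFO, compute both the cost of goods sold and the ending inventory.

Nov 27, 631 sold [LIFO — newest first]: 106 @ $32.25 + 58 @ $36.30 + 54 @ $28.80 + 288 @ $25.75 + 125 @ $29.85 = $18,226.35
Ending inventory: 284 @ $24.65 + 58 @ $24.75 + 194 @ $26.75 + 44 @ $29.85 = $14,939.00

COGS = $18,226.35; ending inventory = $14,939.00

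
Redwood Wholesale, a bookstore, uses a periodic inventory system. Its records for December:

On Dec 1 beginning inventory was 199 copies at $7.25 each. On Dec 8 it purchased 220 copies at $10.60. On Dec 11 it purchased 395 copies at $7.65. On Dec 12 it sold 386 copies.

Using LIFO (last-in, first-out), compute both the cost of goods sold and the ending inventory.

Dec 12, 386 sold [LIFO — newest first]: 386 @ $7.65 = $2,952.90
Ending inventory: 199 @ $7.25 + 220 @ $10.60 + 9 @ $7.65 = $3,843.60

COGS = $2,952.90; ending inventory = $3,843.60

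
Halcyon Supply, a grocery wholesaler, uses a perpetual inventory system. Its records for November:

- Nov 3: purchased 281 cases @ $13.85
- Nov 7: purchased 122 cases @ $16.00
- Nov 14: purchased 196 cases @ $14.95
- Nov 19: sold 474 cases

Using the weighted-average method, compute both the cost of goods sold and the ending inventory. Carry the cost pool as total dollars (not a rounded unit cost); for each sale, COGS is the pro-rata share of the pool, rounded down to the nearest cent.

After Nov 3: 281 on hand, pool $3,891.85 (≈ $13.8500 each)
After Nov 7: 403 on hand, pool $5,843.85 (≈ $14.5009 each)
After Nov 14: 599 on hand, pool $8,774.05 (≈ $14.6478 each)
Nov 19, sell 474: 474/599 × $8,774.05 → $6,943.07
Ending inventory (cost pool remaining) = $1,830.98

COGS = $6,943.07; ending inventory = $1,830.98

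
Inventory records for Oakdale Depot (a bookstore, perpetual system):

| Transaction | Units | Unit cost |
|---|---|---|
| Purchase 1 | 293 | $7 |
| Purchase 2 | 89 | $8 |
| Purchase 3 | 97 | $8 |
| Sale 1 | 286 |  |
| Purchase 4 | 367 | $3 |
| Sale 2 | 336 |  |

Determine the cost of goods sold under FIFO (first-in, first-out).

COGS = $3,968

Sale 1 (286) [FIFO — oldest first]: 286 @ $7 = $2,002
Sale 2 (336) [FIFO — oldest first]: 7 @ $7 + 89 @ $8 + 97 @ $8 + 143 @ $3 = $1,966
Total COGS = $2,002 + $1,966 = $3,968
Ending inventory: 224 @ $3 = $672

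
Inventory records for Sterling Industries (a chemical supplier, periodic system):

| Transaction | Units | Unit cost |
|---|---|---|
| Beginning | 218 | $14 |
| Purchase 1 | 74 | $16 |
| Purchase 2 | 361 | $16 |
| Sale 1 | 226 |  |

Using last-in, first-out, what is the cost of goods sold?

Sale 1 (226) [LIFO — newest first]: 226 @ $16 = $3,616
Ending inventory: 218 @ $14 + 74 @ $16 + 135 @ $16 = $6,396
Check: goods available $10,012 = COGS $3,616 + ending $6,396

COGS = $3,616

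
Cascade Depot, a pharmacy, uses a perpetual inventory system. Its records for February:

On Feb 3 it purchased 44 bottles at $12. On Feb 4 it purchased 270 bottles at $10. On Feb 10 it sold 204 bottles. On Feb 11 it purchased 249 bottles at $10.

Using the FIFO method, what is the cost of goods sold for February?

COGS = $2,128

Feb 10, 204 sold [FIFO — oldest first]: 44 @ $12 + 160 @ $10 = $2,128
Ending inventory: 110 @ $10 + 249 @ $10 = $3,590
Check: goods available $5,718 = COGS $2,128 + ending $3,590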